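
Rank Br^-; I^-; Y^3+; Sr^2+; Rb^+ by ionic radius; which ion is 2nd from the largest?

Br^-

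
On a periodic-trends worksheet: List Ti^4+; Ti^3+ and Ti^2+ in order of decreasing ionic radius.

For a single element, ionic radius drops as positive charge rises — Ti^4+ < Ti^2+.

Ti^2+ > Ti^3+ > Ti^4+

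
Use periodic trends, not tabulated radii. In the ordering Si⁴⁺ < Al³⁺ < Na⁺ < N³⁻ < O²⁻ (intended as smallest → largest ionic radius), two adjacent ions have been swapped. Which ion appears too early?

N³⁻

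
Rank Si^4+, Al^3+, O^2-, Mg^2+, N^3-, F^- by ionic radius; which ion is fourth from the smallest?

F^-

Each ion has 10 electrons. The ranking follows nuclear charge in reverse — greater Z gives a smaller radius. Si^4+ (Z=14), Al^3+ (Z=13), Mg^2+ (Z=12), F^- (Z=9), O^2- (Z=8), N^3- (Z=7).
So the order is Si^4+ < Al^3+ < Mg^2+ < F^- < O^2- < N^3-; the 4th-smallest ion is F^-.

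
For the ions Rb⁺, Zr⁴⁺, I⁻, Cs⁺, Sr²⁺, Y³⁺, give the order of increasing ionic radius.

Zr⁴⁺ < Y³⁺ < Sr²⁺ < Rb⁺ < Cs⁺ < I⁻

First list Z and electron count for each: Zr⁴⁺ has 36 e⁻ (Z=40), Y³⁺ has 36 e⁻ (Z=39), Sr²⁺ has 36 e⁻ (Z=38), Rb⁺ has 36 e⁻ (Z=37), Cs⁺ has 54 e⁻ (Z=55), I⁻ has 54 e⁻ (Z=53). Zr⁴⁺ < Y³⁺ (both 36 e⁻, Z=40>39); Y³⁺ < Sr²⁺ (isoelectronic, higher Z=39 is smaller); Sr²⁺ < Rb⁺ (both 36 e⁻, Z=38>37); Rb⁺ < Cs⁺ (same group, 1 shell fewer); Cs⁺ < I⁻ (isoelectronic, higher Z=55 is smaller).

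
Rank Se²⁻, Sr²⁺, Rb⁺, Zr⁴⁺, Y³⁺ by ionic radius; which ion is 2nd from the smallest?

These species are isoelectronic with 36 electrons. The only difference is the number of protons: Zr⁴⁺ (Z=40), Y³⁺ (Z=39), Sr²⁺ (Z=38), Rb⁺ (Z=37), Se²⁻ (Z=34). The strongest nuclear pull (Zr⁴⁺) gives the smallest ion.
That gives Zr⁴⁺ < Y³⁺ < Sr²⁺ < Rb⁺ < Se²⁻. From the smallest end, number 2 is Y³⁺.

Y³⁺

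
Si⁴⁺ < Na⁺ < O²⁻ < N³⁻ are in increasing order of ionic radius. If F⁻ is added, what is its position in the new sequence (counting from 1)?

These species are isoelectronic with 10 electrons. The only difference is the number of protons: Si⁴⁺ (Z=14), Na⁺ (Z=11), F⁻ (Z=9), O²⁻ (Z=8), N³⁻ (Z=7). The strongest nuclear pull (Si⁴⁺) gives the smallest ion.
The complete sequence is Si⁴⁺ < Na⁺ < F⁻ < O²⁻ < N³⁻. F⁻ sits at position 3.

3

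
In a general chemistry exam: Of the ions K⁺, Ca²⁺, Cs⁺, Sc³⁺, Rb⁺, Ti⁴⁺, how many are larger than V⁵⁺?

6

First list Z and electron count for each: V⁵⁺ has 18 e⁻ (Z=23), Ti⁴⁺ has 18 e⁻ (Z=22), Sc³⁺ has 18 e⁻ (Z=21), Ca²⁺ has 18 e⁻ (Z=20), K⁺ has 18 e⁻ (Z=19), Rb⁺ has 36 e⁻ (Z=37), Cs⁺ has 54 e⁻ (Z=55). V⁵⁺ < Ti⁴⁺ (both 18 e⁻, Z=23>22); Ti⁴⁺ < Sc³⁺ (both 18 e⁻, Z=22>21); Sc³⁺ < Ca²⁺ (isoelectronic, higher Z=21 is smaller); Ca²⁺ < K⁺ (isoelectronic, higher Z=20 is smaller); K⁺ < Rb⁺ (same group, 1 shell fewer); Rb⁺ < Cs⁺ (same group, 1 shell fewer).
Ordering all of them (including V⁵⁺) by radius gives V⁵⁺ < Ti⁴⁺ < Sc³⁺ < Ca²⁺ < K⁺ < Rb⁺ < Cs⁺. Count: 6.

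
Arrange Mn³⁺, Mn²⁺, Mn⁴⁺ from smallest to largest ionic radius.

Mn⁴⁺ < Mn³⁺ < Mn²⁺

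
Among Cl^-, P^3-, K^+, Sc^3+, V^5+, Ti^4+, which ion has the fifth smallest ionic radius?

Cl^-

All of these have 18 electrons (isoelectronic). With the same electron cloud, the ion with the most protons pulls it in tightest. Nuclear charges: V^5+ (Z=23), Ti^4+ (Z=22), Sc^3+ (Z=21), K^+ (Z=19), Cl^- (Z=17), P^3- (Z=15). Highest Z is smallest.
Full ascending order: V^5+ < Ti^4+ < Sc^3+ < K^+ < Cl^- < P^3-. Counting from the smallest, position 5 is Cl^-.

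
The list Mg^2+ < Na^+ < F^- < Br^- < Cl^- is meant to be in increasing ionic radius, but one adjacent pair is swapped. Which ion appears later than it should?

Cl^-

Check each adjacent pair. Br^- and Cl^- are reversed: both in group 17 with the same charge; Cl^- (period 3) has the smaller radius. No other neighbouring pair contradicts the periodic trends, so Cl^- is the ion listed too late.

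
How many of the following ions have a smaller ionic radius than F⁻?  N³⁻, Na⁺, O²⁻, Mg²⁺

2

Isoelectronic series (10 e⁻ each). Size is set by nuclear charge: more protons means a smaller ion. Mg²⁺ (Z=12), Na⁺ (Z=11), F⁻ (Z=9), O²⁻ (Z=8), N³⁻ (Z=7).
Overall: Mg²⁺ < Na⁺ < F⁻ < O²⁻ < N³⁻. F⁻ has 2 below it and 2 above. Count: 2.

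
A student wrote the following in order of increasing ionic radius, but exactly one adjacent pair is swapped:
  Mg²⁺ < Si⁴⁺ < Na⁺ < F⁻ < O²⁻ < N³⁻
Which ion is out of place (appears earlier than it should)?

Mg²⁺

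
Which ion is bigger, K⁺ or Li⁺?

K⁺

These ions sit in one column with identical charge. Each step down the periodic table adds a principal shell, increasing the radius.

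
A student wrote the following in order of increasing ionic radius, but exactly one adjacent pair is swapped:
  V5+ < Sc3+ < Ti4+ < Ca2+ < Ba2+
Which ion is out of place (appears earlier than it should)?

The pair Sc3+, Ti4+ is the wrong way round — Ti4+ and Sc3+ share 18 electrons; the higher nuclear charge on Ti (Z=22) contracts it more, so Ti4+ < Sc3+. All other adjacent pairs agree with periodic trends, so Sc3+ is the misplaced ion.

Sc3+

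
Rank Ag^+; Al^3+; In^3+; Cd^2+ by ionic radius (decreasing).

Work out protons and electrons: Al^3+: 10 e⁻, Z=13, In^3+: 46 e⁻, Z=49, Cd^2+: 46 e⁻, Z=48, Ag^+: 46 e⁻, Z=47. Al^3+ < In^3+ (same group, 2 shells fewer); In^3+ < Cd^2+ (isoelectronic, higher Z=49 is smaller); Cd^2+ < Ag^+ (both 46 e⁻, Z=48>47).

Ag^+ > Cd^2+ > In^3+ > Al^3+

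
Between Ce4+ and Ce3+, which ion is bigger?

For a single element, ionic radius drops as positive charge rises — Ce4+ < Ce3+.

Ce3+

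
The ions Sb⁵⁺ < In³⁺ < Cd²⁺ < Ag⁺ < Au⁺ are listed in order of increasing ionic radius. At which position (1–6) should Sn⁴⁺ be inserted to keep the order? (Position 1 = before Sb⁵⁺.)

2

Sb⁵⁺ has 46 e⁻ (Z=51), Sn⁴⁺ has 46 e⁻ (Z=50), In³⁺ has 46 e⁻ (Z=49), Cd²⁺ has 46 e⁻ (Z=48), Ag⁺ has 46 e⁻ (Z=47), Au⁺ has 78 e⁻ (Z=79). Sb⁵⁺ < Sn⁴⁺ (both 46 e⁻, Z=51>50); Sn⁴⁺ < In³⁺ (both 46 e⁻, Z=50>49); In³⁺ < Cd²⁺ (isoelectronic, higher Z=49 is smaller); Cd²⁺ < Ag⁺ (both 46 e⁻, Z=48>47); Ag⁺ < Au⁺ (same group, period 5 vs 6).
Putting Sn⁴⁺ in gives Sb⁵⁺ < Sn⁴⁺ < In³⁺ < Cd²⁺ < Ag⁺ < Au⁺; it lands at slot 2.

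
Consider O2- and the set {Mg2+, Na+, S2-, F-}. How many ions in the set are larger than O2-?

1

Tabulating Z and e⁻: Mg2+ has 10 e⁻ (Z=12), Na+ has 10 e⁻ (Z=11), F- has 10 e⁻ (Z=9), O2- has 10 e⁻ (Z=8), S2- has 18 e⁻ (Z=16). Mg2+ < Na+ (isoelectronic, higher Z=12 is smaller); Na+ < F- (both 10 e⁻, Z=11>9); F- < O2- (isoelectronic, higher Z=9 is smaller); O2- < S2- (same group, period 2 vs 3).
Relative to O2-, the ions that are larger are S2-. Count: 1.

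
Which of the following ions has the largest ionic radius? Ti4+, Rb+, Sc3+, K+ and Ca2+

Rb+

Work out protons and electrons: Ti4+: 18 e⁻, Z=22, Sc3+: 18 e⁻, Z=21, Ca2+: 18 e⁻, Z=20, K+: 18 e⁻, Z=19, Rb+: 36 e⁻, Z=37. Ti4+ < Sc3+ (isoelectronic, higher Z=22 is smaller); Sc3+ < Ca2+ (both 18 e⁻, Z=21>20); Ca2+ < K+ (both 18 e⁻, Z=20>19); K+ < Rb+ (same group, period 4 vs 5).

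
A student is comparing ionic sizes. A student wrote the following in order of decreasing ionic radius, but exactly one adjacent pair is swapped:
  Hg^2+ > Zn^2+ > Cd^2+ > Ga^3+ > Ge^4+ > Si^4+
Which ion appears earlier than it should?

Zn^2+

Check each adjacent pair. Zn^2+ and Cd^2+ are reversed: Zn^2+ and Cd^2+ are in one column with the same charge; the lighter period-4 ion has one fewer shell and is smaller. No other neighbouring pair contradicts the periodic trends, so Zn^2+ is the ion listed too early.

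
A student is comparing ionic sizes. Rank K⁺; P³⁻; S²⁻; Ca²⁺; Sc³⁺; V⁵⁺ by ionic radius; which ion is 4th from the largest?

These species are isoelectronic with 18 electrons. The only difference is the number of protons: V⁵⁺ (Z=23), Sc³⁺ (Z=21), Ca²⁺ (Z=20), K⁺ (Z=19), S²⁻ (Z=16), P³⁻ (Z=15). The strongest nuclear pull (V⁵⁺) gives the smallest ion.
Ordering: V⁵⁺ < Sc³⁺ < Ca²⁺ < K⁺ < S²⁻ < P³⁻. The 4th largest is Ca²⁺.

Ca²⁺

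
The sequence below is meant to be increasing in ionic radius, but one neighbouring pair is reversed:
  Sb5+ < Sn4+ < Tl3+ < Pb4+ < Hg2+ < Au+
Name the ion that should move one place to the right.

Tl3+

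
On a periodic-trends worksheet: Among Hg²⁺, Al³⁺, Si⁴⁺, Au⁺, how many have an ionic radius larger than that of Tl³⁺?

2

Si⁴⁺ has 10 e⁻ (Z=14), Al³⁺ has 10 e⁻ (Z=13), Tl³⁺ has 78 e⁻ (Z=81), Hg²⁺ has 78 e⁻ (Z=80), Au⁺ has 78 e⁻ (Z=79). Si⁴⁺ < Al³⁺ (both 10 e⁻, Z=14>13); Al³⁺ < Tl³⁺ (same group, 3 shells fewer); Tl³⁺ < Hg²⁺ (isoelectronic, higher Z=81 is smaller); Hg²⁺ < Au⁺ (isoelectronic, higher Z=80 is smaller).
Overall: Si⁴⁺ < Al³⁺ < Tl³⁺ < Hg²⁺ < Au⁺. Tl³⁺ has 2 below it and 2 above. That's 2.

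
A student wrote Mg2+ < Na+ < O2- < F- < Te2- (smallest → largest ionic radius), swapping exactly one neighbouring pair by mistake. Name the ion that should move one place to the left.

Scanning neighbour by neighbour, only O2-/F- violates a trend: both have 10 electrons but Z(F)=9 > Z(O)=8, so F- should be the smaller of the two. That makes F- the one sitting a position late relative to where it belongs.

F-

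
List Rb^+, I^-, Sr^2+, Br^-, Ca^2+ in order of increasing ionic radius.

Tabulating Z and e⁻: Ca^2+ has 18 e⁻ (Z=20), Sr^2+ has 36 e⁻ (Z=38), Rb^+ has 36 e⁻ (Z=37), Br^- has 36 e⁻ (Z=35), I^- has 54 e⁻ (Z=53). Ca^2+ < Sr^2+ (same group, 1 shell fewer); Sr^2+ < Rb^+ (isoelectronic, higher Z=38 is smaller); Rb^+ < Br^- (isoelectronic, higher Z=37 is smaller); Br^- < I^- (same group, 1 shell fewer).

Ca^2+ < Sr^2+ < Rb^+ < Br^- < I^-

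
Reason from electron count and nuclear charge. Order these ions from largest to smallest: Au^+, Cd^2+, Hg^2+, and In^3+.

In^3+ has 46 e⁻ (Z=49), Cd^2+ has 46 e⁻ (Z=48), Hg^2+ has 78 e⁻ (Z=80), Au^+ has 78 e⁻ (Z=79). In^3+ < Cd^2+ (isoelectronic, higher Z=49 is smaller); Cd^2+ < Hg^2+ (same group, period 5 vs 6); Hg^2+ < Au^+ (isoelectronic, higher Z=80 is smaller).

Au^+ > Hg^2+ > Cd^2+ > In^3+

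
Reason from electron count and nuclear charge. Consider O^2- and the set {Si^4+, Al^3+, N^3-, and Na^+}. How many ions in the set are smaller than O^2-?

3

All of these have 10 electrons (isoelectronic). With the same electron cloud, the ion with the most protons pulls it in tightest. Nuclear charges: Si^4+ (Z=14), Al^3+ (Z=13), Na^+ (Z=11), O^2- (Z=8), N^3- (Z=7). Highest Z is smallest.
Placing each against O^2-: smaller — Si^4+, Al^3+, Na^+; larger — N^3-. So 3 are smaller.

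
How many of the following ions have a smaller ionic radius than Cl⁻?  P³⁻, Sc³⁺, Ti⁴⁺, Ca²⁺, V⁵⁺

4

All of these have 18 electrons (isoelectronic). With the same electron cloud, the ion with the most protons pulls it in tightest. Nuclear charges: V⁵⁺ (Z=23), Ti⁴⁺ (Z=22), Sc³⁺ (Z=21), Ca²⁺ (Z=20), Cl⁻ (Z=17), P³⁻ (Z=15). Highest Z is smallest.
Placing each against Cl⁻: smaller — V⁵⁺, Ti⁴⁺, Sc³⁺, Ca²⁺; larger — P³⁻. Count: 4.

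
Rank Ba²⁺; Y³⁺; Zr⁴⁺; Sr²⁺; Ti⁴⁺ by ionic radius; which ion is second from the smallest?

First list Z and electron count for each: Ti⁴⁺: 18 e⁻, Z=22, Zr⁴⁺: 36 e⁻, Z=40, Y³⁺: 36 e⁻, Z=39, Sr²⁺: 36 e⁻, Z=38, Ba²⁺: 54 e⁻, Z=56. Ti⁴⁺ < Zr⁴⁺ (same group, 1 shell fewer); Zr⁴⁺ < Y³⁺ (both 36 e⁻, Z=40>39); Y³⁺ < Sr²⁺ (isoelectronic, higher Z=39 is smaller); Sr²⁺ < Ba²⁺ (same group, 1 shell fewer).
That gives Ti⁴⁺ < Zr⁴⁺ < Y³⁺ < Sr²⁺ < Ba²⁺. From the smallest end, number 2 is Zr⁴⁺.

Zr⁴⁺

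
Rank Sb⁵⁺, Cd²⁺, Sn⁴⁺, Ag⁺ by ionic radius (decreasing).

Ag⁺ > Cd²⁺ > Sn⁴⁺ > Sb⁵⁺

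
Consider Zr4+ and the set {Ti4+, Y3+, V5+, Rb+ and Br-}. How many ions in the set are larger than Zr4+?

3

V5+ has 18 e⁻ (Z=23), Ti4+ has 18 e⁻ (Z=22), Zr4+ has 36 e⁻ (Z=40), Y3+ has 36 e⁻ (Z=39), Rb+ has 36 e⁻ (Z=37), Br- has 36 e⁻ (Z=35). V5+ < Ti4+ (isoelectronic, higher Z=23 is smaller); Ti4+ < Zr4+ (same group, period 4 vs 5); Zr4+ < Y3+ (isoelectronic, higher Z=40 is smaller); Y3+ < Rb+ (both 36 e⁻, Z=39>37); Rb+ < Br- (isoelectronic, higher Z=37 is smaller).
Placing each against Zr4+: smaller — V5+, Ti4+; larger — Y3+, Rb+, Br-. That's 3.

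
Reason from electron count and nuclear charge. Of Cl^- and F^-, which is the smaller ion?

F^-

Same group, same charge. Going down the group adds an extra shell of electrons, so the ion gets larger: F^- is highest in the group and smallest.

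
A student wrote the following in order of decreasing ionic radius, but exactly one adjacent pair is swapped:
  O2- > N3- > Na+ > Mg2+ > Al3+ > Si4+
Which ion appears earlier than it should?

Scanning neighbour by neighbour, only O2-/N3- violates a trend: both have 10 electrons but Z(O)=8 > Z(N)=7, so O2- should be the smaller of the two. That makes O2- the one sitting a position early relative to where it belongs.

O2-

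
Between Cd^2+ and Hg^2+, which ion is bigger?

Hg^2+

Same group, same charge. Going down the group adds an extra shell of electrons, so the ion gets larger: Cd^2+ is highest in the group and smallest.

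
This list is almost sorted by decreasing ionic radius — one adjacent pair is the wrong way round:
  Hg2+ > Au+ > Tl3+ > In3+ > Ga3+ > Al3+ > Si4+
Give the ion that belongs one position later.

Hg2+

Check each adjacent pair. Hg2+ and Au+ are reversed: they are isoelectronic (78 e⁻) and Hg has more protons than Au (80 vs 79), making Hg2+ smaller. No other neighbouring pair contradicts the periodic trends, so Hg2+ is the ion listed too early.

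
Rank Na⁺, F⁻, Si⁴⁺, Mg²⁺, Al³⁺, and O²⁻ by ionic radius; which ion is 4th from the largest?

All of these have 10 electrons (isoelectronic). With the same electron cloud, the ion with the most protons pulls it in tightest. Nuclear charges: Si⁴⁺ (Z=14), Al³⁺ (Z=13), Mg²⁺ (Z=12), Na⁺ (Z=11), F⁻ (Z=9), O²⁻ (Z=8). Highest Z is smallest.
Full ascending order: Si⁴⁺ < Al³⁺ < Mg²⁺ < Na⁺ < F⁻ < O²⁻. Counting from the largest, position 4 is Mg²⁺.

Mg²⁺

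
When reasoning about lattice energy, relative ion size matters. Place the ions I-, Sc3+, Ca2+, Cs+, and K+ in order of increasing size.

Tabulating Z and e⁻: Sc3+ (Z=21, 18 e⁻), Ca2+ (Z=20, 18 e⁻), K+ (Z=19, 18 e⁻), Cs+ (Z=55, 54 e⁻), I- (Z=53, 54 e⁻). Sc3+ < Ca2+ (both 18 e⁻, Z=21>20); Ca2+ < K+ (both 18 e⁻, Z=20>19); K+ < Cs+ (same group, period 4 vs 6); Cs+ < I- (isoelectronic, higher Z=55 is smaller).

Sc3+ < Ca2+ < K+ < Cs+ < I-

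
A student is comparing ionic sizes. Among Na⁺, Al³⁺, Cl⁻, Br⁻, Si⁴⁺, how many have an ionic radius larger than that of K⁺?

Si⁴⁺ (Z=14, 10 e⁻), Al³⁺ (Z=13, 10 e⁻), Na⁺ (Z=11, 10 e⁻), K⁺ (Z=19, 18 e⁻), Cl⁻ (Z=17, 18 e⁻), Br⁻ (Z=35, 36 e⁻). Si⁴⁺ < Al³⁺ (both 10 e⁻, Z=14>13); Al³⁺ < Na⁺ (both 10 e⁻, Z=13>11); Na⁺ < K⁺ (same group, period 3 vs 4); K⁺ < Cl⁻ (isoelectronic, higher Z=19 is smaller); Cl⁻ < Br⁻ (same group, period 3 vs 4).
Relative to K⁺, the ions that are larger are Cl⁻, Br⁻. That's 2.

2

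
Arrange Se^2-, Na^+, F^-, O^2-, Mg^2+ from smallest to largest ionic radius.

First list Z and electron count for each: Mg^2+ has 10 e⁻ (Z=12), Na^+ has 10 e⁻ (Z=11), F^- has 10 e⁻ (Z=9), O^2- has 10 e⁻ (Z=8), Se^2- has 36 e⁻ (Z=34). Mg^2+ < Na^+ (both 10 e⁻, Z=12>11); Na^+ < F^- (both 10 e⁻, Z=11>9); F^- < O^2- (isoelectronic, higher Z=9 is smaller); O^2- < Se^2- (same group, 2 shells fewer).

Mg^2+ < Na^+ < F^- < O^2- < Se^2-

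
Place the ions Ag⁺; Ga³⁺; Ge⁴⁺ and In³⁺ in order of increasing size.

Ge⁴⁺ has 28 e⁻ (Z=32), Ga³⁺ has 28 e⁻ (Z=31), In³⁺ has 46 e⁻ (Z=49), Ag⁺ has 46 e⁻ (Z=47). Ge⁴⁺ < Ga³⁺ (isoelectronic, higher Z=32 is smaller); Ga³⁺ < In³⁺ (same group, 1 shell fewer); In³⁺ < Ag⁺ (both 46 e⁻, Z=49>47).

Ge⁴⁺ < Ga³⁺ < In³⁺ < Ag⁺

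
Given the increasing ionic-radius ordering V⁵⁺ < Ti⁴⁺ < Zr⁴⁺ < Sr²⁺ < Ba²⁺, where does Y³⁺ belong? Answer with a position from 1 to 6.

Electron counts and nuclear charges: V⁵⁺ has 18 e⁻ (Z=23), Ti⁴⁺ has 18 e⁻ (Z=22), Zr⁴⁺ has 36 e⁻ (Z=40), Y³⁺ has 36 e⁻ (Z=39), Sr²⁺ has 36 e⁻ (Z=38), Ba²⁺ has 54 e⁻ (Z=56). V⁵⁺ < Ti⁴⁺ (isoelectronic, higher Z=23 is smaller); Ti⁴⁺ < Zr⁴⁺ (same group, 1 shell fewer); Zr⁴⁺ < Y³⁺ (isoelectronic, higher Z=40 is smaller); Y³⁺ < Sr²⁺ (both 36 e⁻, Z=39>38); Sr²⁺ < Ba²⁺ (same group, period 5 vs 6).
Putting Y³⁺ in gives V⁵⁺ < Ti⁴⁺ < Zr⁴⁺ < Y³⁺ < Sr²⁺ < Ba²⁺; it lands at slot 4.

4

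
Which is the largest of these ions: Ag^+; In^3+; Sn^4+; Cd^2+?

Isoelectronic series (46 e⁻ each). Size is set by nuclear charge: more protons means a smaller ion. Sn^4+ (Z=50), In^3+ (Z=49), Cd^2+ (Z=48), Ag^+ (Z=47).

Ag^+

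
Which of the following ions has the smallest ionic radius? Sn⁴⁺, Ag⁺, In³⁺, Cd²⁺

These species are isoelectronic with 46 electrons. The only difference is the number of protons: Sn⁴⁺ (Z=50), In³⁺ (Z=49), Cd²⁺ (Z=48), Ag⁺ (Z=47). The strongest nuclear pull (Sn⁴⁺) gives the smallest ion.

Sn⁴⁺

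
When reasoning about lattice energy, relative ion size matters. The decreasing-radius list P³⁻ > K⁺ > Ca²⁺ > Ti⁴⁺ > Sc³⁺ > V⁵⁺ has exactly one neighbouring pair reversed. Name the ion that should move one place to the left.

Compare adjacent ions: both have 18 electrons but Z(Ti)=22 > Z(Sc)=21, so Ti⁴⁺ should be the smaller of the two — yet in this decreasing list Ti⁴⁺ sits before Sc³⁺. Nothing else is reversed, so Sc³⁺ should move one place to the left.

Sc³⁺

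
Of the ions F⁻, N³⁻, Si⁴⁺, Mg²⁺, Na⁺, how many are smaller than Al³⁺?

1

Isoelectronic series (10 e⁻ each). Size is set by nuclear charge: more protons means a smaller ion. Si⁴⁺ (Z=14), Al³⁺ (Z=13), Mg²⁺ (Z=12), Na⁺ (Z=11), F⁻ (Z=9), N³⁻ (Z=7).
Placing each against Al³⁺: smaller — Si⁴⁺; larger — Mg²⁺, Na⁺, F⁻, N³⁻. That's 1.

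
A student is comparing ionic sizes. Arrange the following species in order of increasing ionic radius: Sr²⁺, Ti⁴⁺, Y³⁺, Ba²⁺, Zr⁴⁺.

Ti⁴⁺ has 18 e⁻ (Z=22), Zr⁴⁺ has 36 e⁻ (Z=40), Y³⁺ has 36 e⁻ (Z=39), Sr²⁺ has 36 e⁻ (Z=38), Ba²⁺ has 54 e⁻ (Z=56). Ti⁴⁺ < Zr⁴⁺ (same group, period 4 vs 5); Zr⁴⁺ < Y³⁺ (both 36 e⁻, Z=40>39); Y³⁺ < Sr²⁺ (both 36 e⁻, Z=39>38); Sr²⁺ < Ba²⁺ (same group, 1 shell fewer).

Ti⁴⁺ < Zr⁴⁺ < Y³⁺ < Sr²⁺ < Ba²⁺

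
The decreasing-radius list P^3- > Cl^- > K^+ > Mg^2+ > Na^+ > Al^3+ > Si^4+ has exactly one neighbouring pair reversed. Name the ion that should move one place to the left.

Na^+

The pair Mg^2+, Na^+ is the wrong way round — they are isoelectronic (10 e⁻) and Mg has more protons than Na (12 vs 11), making Mg^2+ smaller. All other adjacent pairs agree with periodic trends, so Na^+ is the misplaced ion.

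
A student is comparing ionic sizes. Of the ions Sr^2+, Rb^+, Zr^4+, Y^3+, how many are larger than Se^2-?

0

All of these have 36 electrons (isoelectronic). With the same electron cloud, the ion with the most protons pulls it in tightest. Nuclear charges: Zr^4+ (Z=40), Y^3+ (Z=39), Sr^2+ (Z=38), Rb^+ (Z=37), Se^2- (Z=34). Highest Z is smallest.
Overall: Zr^4+ < Y^3+ < Sr^2+ < Rb^+ < Se^2-. Se^2- has 4 below it and 0 above. So 0 are larger.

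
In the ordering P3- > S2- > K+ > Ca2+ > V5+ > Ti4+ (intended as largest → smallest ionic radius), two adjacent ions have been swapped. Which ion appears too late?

Ti4+

Scanning neighbour by neighbour, only V5+/Ti4+ violates a trend: both have 18 electrons but Z(V)=23 > Z(Ti)=22, so V5+ should be the smaller of the two. That makes Ti4+ the one sitting a position late relative to where it belongs.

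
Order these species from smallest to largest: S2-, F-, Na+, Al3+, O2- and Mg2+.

Al3+ < Mg2+ < Na+ < F- < O2- < S2-

Work out protons and electrons: Al3+: 10 e⁻, Z=13, Mg2+: 10 e⁻, Z=12, Na+: 10 e⁻, Z=11, F-: 10 e⁻, Z=9, O2-: 10 e⁻, Z=8, S2-: 18 e⁻, Z=16. Al3+ < Mg2+ (both 10 e⁻, Z=13>12); Mg2+ < Na+ (isoelectronic, higher Z=12 is smaller); Na+ < F- (both 10 e⁻, Z=11>9); F- < O2- (both 10 e⁻, Z=9>8); O2- < S2- (same group, 1 shell fewer).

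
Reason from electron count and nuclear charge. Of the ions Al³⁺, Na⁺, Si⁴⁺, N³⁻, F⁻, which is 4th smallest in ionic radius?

F⁻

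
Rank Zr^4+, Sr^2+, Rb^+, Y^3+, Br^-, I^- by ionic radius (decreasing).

I^- > Br^- > Rb^+ > Sr^2+ > Y^3+ > Zr^4+

Tabulating Z and e⁻: Zr^4+ has 36 e⁻ (Z=40), Y^3+ has 36 e⁻ (Z=39), Sr^2+ has 36 e⁻ (Z=38), Rb^+ has 36 e⁻ (Z=37), Br^- has 36 e⁻ (Z=35), I^- has 54 e⁻ (Z=53). Zr^4+ < Y^3+ (both 36 e⁻, Z=40>39); Y^3+ < Sr^2+ (isoelectronic, higher Z=39 is smaller); Sr^2+ < Rb^+ (both 36 e⁻, Z=38>37); Rb^+ < Br^- (isoelectronic, higher Z=37 is smaller); Br^- < I^- (same group, period 4 vs 5).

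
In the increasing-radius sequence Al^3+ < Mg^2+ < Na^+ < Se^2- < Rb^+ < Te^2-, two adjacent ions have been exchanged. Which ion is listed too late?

Rb^+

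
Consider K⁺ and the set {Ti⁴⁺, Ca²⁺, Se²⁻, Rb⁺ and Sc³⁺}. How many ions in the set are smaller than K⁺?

3

First list Z and electron count for each: Ti⁴⁺: 18 e⁻, Z=22, Sc³⁺: 18 e⁻, Z=21, Ca²⁺: 18 e⁻, Z=20, K⁺: 18 e⁻, Z=19, Rb⁺: 36 e⁻, Z=37, Se²⁻: 36 e⁻, Z=34. Ti⁴⁺ < Sc³⁺ (both 18 e⁻, Z=22>21); Sc³⁺ < Ca²⁺ (isoelectronic, higher Z=21 is smaller); Ca²⁺ < K⁺ (both 18 e⁻, Z=20>19); K⁺ < Rb⁺ (same group, period 4 vs 5); Rb⁺ < Se²⁻ (isoelectronic, higher Z=37 is smaller).
Placing each against K⁺: smaller — Ti⁴⁺, Sc³⁺, Ca²⁺; larger — Rb⁺, Se²⁻. Count: 3.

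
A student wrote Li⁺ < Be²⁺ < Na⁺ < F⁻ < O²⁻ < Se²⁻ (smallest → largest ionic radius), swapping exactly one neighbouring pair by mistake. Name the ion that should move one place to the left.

Be²⁺

Scanning neighbour by neighbour, only Li⁺/Be²⁺ violates a trend: Be²⁺ and Li⁺ share 2 electrons; the higher nuclear charge on Be (Z=4) contracts it more, so Be²⁺ < Li⁺. That makes Be²⁺ the one sitting a position late relative to where it belongs.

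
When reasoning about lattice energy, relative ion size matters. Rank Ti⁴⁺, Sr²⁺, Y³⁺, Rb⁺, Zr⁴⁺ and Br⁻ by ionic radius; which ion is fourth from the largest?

Work out protons and electrons: Ti⁴⁺ has 18 e⁻ (Z=22), Zr⁴⁺ has 36 e⁻ (Z=40), Y³⁺ has 36 e⁻ (Z=39), Sr²⁺ has 36 e⁻ (Z=38), Rb⁺ has 36 e⁻ (Z=37), Br⁻ has 36 e⁻ (Z=35). Ti⁴⁺ < Zr⁴⁺ (same group, 1 shell fewer); Zr⁴⁺ < Y³⁺ (both 36 e⁻, Z=40>39); Y³⁺ < Sr²⁺ (both 36 e⁻, Z=39>38); Sr²⁺ < Rb⁺ (isoelectronic, higher Z=38 is smaller); Rb⁺ < Br⁻ (isoelectronic, higher Z=37 is smaller).
That gives Ti⁴⁺ < Zr⁴⁺ < Y³⁺ < Sr²⁺ < Rb⁺ < Br⁻. From the largest end, number 4 is Y³⁺.

Y³⁺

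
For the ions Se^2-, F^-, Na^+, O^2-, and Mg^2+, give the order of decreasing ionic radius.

Se^2- > O^2- > F^- > Na^+ > Mg^2+

Mg^2+: 10 e⁻, Z=12, Na^+: 10 e⁻, Z=11, F^-: 10 e⁻, Z=9, O^2-: 10 e⁻, Z=8, Se^2-: 36 e⁻, Z=34. Mg^2+ < Na^+ (isoelectronic, higher Z=12 is smaller); Na^+ < F^- (isoelectronic, higher Z=11 is smaller); F^- < O^2- (both 10 e⁻, Z=9>8); O^2- < Se^2- (same group, period 2 vs 4).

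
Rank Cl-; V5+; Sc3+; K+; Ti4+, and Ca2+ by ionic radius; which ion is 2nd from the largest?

K+

Each ion has 18 electrons. The ranking follows nuclear charge in reverse — greater Z gives a smaller radius. V5+ (Z=23), Ti4+ (Z=22), Sc3+ (Z=21), Ca2+ (Z=20), K+ (Z=19), Cl- (Z=17).
Ordering: V5+ < Ti4+ < Sc3+ < Ca2+ < K+ < Cl-. The 2nd largest is K+.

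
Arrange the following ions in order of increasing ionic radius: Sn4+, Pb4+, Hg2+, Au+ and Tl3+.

Sn4+ (Z=50, 46 e⁻), Pb4+ (Z=82, 78 e⁻), Tl3+ (Z=81, 78 e⁻), Hg2+ (Z=80, 78 e⁻), Au+ (Z=79, 78 e⁻). Sn4+ < Pb4+ (same group, 1 shell fewer); Pb4+ < Tl3+ (isoelectronic, higher Z=82 is smaller); Tl3+ < Hg2+ (isoelectronic, higher Z=81 is smaller); Hg2+ < Au+ (isoelectronic, higher Z=80 is smaller).

Sn4+ < Pb4+ < Tl3+ < Hg2+ < Au+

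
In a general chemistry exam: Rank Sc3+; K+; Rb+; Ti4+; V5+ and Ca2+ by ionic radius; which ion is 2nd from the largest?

K+

V5+ has 18 e⁻ (Z=23), Ti4+ has 18 e⁻ (Z=22), Sc3+ has 18 e⁻ (Z=21), Ca2+ has 18 e⁻ (Z=20), K+ has 18 e⁻ (Z=19), Rb+ has 36 e⁻ (Z=37). V5+ < Ti4+ (both 18 e⁻, Z=23>22); Ti4+ < Sc3+ (both 18 e⁻, Z=22>21); Sc3+ < Ca2+ (isoelectronic, higher Z=21 is smaller); Ca2+ < K+ (both 18 e⁻, Z=20>19); K+ < Rb+ (same group, 1 shell fewer).
That gives V5+ < Ti4+ < Sc3+ < Ca2+ < K+ < Rb+. From the largest end, number 2 is K+.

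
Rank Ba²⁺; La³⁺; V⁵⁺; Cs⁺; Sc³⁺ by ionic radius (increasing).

Tabulating Z and e⁻: V⁵⁺ has 18 e⁻ (Z=23), Sc³⁺ has 18 e⁻ (Z=21), La³⁺ has 54 e⁻ (Z=57), Ba²⁺ has 54 e⁻ (Z=56), Cs⁺ has 54 e⁻ (Z=55). V⁵⁺ < Sc³⁺ (both 18 e⁻, Z=23>21); Sc³⁺ < La³⁺ (same group, 2 shells fewer); La³⁺ < Ba²⁺ (isoelectronic, higher Z=57 is smaller); Ba²⁺ < Cs⁺ (both 54 e⁻, Z=56>55).

V⁵⁺ < Sc³⁺ < La³⁺ < Ba²⁺ < Cs⁺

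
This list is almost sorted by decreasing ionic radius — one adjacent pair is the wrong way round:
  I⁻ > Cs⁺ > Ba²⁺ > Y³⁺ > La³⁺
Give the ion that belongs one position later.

Check each adjacent pair. Y³⁺ and La³⁺ are reversed: same group and charge — period 5 sits above period 6, so Y³⁺ is smaller. No other neighbouring pair contradicts the periodic trends, so Y³⁺ is the ion listed too early.

Y³⁺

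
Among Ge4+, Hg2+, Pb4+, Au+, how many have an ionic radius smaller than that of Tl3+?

First list Z and electron count for each: Ge4+: 28 e⁻, Z=32, Pb4+: 78 e⁻, Z=82, Tl3+: 78 e⁻, Z=81, Hg2+: 78 e⁻, Z=80, Au+: 78 e⁻, Z=79. Ge4+ < Pb4+ (same group, 2 shells fewer); Pb4+ < Tl3+ (isoelectronic, higher Z=82 is smaller); Tl3+ < Hg2+ (isoelectronic, higher Z=81 is smaller); Hg2+ < Au+ (isoelectronic, higher Z=80 is smaller).
Placing each against Tl3+: smaller — Ge4+, Pb4+; larger — Hg2+, Au+. Count: 2.

2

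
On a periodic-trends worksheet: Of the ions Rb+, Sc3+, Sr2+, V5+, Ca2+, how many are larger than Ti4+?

First list Z and electron count for each: V5+: 18 e⁻, Z=23, Ti4+: 18 e⁻, Z=22, Sc3+: 18 e⁻, Z=21, Ca2+: 18 e⁻, Z=20, Sr2+: 36 e⁻, Z=38, Rb+: 36 e⁻, Z=37. V5+ < Ti4+ (isoelectronic, higher Z=23 is smaller); Ti4+ < Sc3+ (both 18 e⁻, Z=22>21); Sc3+ < Ca2+ (both 18 e⁻, Z=21>20); Ca2+ < Sr2+ (same group, 1 shell fewer); Sr2+ < Rb+ (both 36 e⁻, Z=38>37).
Ordering all of them (including Ti4+) by radius gives V5+ < Ti4+ < Sc3+ < Ca2+ < Sr2+ < Rb+. Count: 4.

4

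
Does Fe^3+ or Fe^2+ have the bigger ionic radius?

These are all Fe ions. Removing more electrons (higher positive charge) pulls the remaining electrons in closer, so Fe^3+ is smallest and Fe^2+ is largest.

Fe^2+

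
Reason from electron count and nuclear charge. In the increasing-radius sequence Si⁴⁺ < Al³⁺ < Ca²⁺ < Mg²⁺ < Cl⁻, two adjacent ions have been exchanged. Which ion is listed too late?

Mg²⁺

The pair Ca²⁺, Mg²⁺ is the wrong way round — same group and charge — period 3 sits above period 4, so Mg²⁺ is smaller. All other adjacent pairs agree with periodic trends, so Mg²⁺ is the misplaced ion.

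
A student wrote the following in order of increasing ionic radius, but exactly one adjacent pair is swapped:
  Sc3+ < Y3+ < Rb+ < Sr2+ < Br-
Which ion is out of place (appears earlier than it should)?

Rb+

The pair Rb+, Sr2+ is the wrong way round — both have 36 electrons but Z(Sr)=38 > Z(Rb)=37, so Sr2+ should be the smaller of the two. All other adjacent pairs agree with periodic trends, so Rb+ is the misplaced ion.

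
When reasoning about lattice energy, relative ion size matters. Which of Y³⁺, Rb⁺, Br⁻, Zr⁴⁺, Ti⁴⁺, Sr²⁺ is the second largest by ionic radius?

Rb⁺

Work out protons and electrons: Ti⁴⁺ has 18 e⁻ (Z=22), Zr⁴⁺ has 36 e⁻ (Z=40), Y³⁺ has 36 e⁻ (Z=39), Sr²⁺ has 36 e⁻ (Z=38), Rb⁺ has 36 e⁻ (Z=37), Br⁻ has 36 e⁻ (Z=35). Ti⁴⁺ < Zr⁴⁺ (same group, period 4 vs 5); Zr⁴⁺ < Y³⁺ (isoelectronic, higher Z=40 is smaller); Y³⁺ < Sr²⁺ (isoelectronic, higher Z=39 is smaller); Sr²⁺ < Rb⁺ (both 36 e⁻, Z=38>37); Rb⁺ < Br⁻ (isoelectronic, higher Z=37 is smaller).
Ordering: Ti⁴⁺ < Zr⁴⁺ < Y³⁺ < Sr²⁺ < Rb⁺ < Br⁻. The second largest is Rb⁺.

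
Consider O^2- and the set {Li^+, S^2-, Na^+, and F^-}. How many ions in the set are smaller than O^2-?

Electron counts and nuclear charges: Li^+ (Z=3, 2 e⁻), Na^+ (Z=11, 10 e⁻), F^- (Z=9, 10 e⁻), O^2- (Z=8, 10 e⁻), S^2- (Z=16, 18 e⁻). Li^+ < Na^+ (same group, 1 shell fewer); Na^+ < F^- (both 10 e⁻, Z=11>9); F^- < O^2- (both 10 e⁻, Z=9>8); O^2- < S^2- (same group, period 2 vs 3).
Overall: Li^+ < Na^+ < F^- < O^2- < S^2-. O^2- has 3 below it and 1 above. So 3 are smaller.

3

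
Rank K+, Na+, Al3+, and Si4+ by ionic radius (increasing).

Tabulating Z and e⁻: Si4+: 10 e⁻, Z=14, Al3+: 10 e⁻, Z=13, Na+: 10 e⁻, Z=11, K+: 18 e⁻, Z=19. Si4+ < Al3+ (both 10 e⁻, Z=14>13); Al3+ < Na+ (both 10 e⁻, Z=13>11); Na+ < K+ (same group, 1 shell fewer).

Si4+ < Al3+ < Na+ < K+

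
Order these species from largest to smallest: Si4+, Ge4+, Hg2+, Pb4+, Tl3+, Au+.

Au+ > Hg2+ > Tl3+ > Pb4+ > Ge4+ > Si4+

Work out protons and electrons: Si4+: 10 e⁻, Z=14, Ge4+: 28 e⁻, Z=32, Pb4+: 78 e⁻, Z=82, Tl3+: 78 e⁻, Z=81, Hg2+: 78 e⁻, Z=80, Au+: 78 e⁻, Z=79. Si4+ < Ge4+ (same group, 1 shell fewer); Ge4+ < Pb4+ (same group, period 4 vs 6); Pb4+ < Tl3+ (isoelectronic, higher Z=82 is smaller); Tl3+ < Hg2+ (both 78 e⁻, Z=81>80); Hg2+ < Au+ (both 78 e⁻, Z=80>79).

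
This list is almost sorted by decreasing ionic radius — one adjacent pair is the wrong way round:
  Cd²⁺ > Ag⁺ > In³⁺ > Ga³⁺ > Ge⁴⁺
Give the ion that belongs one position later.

Scanning neighbour by neighbour, only Cd²⁺/Ag⁺ violates a trend: they are isoelectronic (46 e⁻) and Cd has more protons than Ag (48 vs 47), making Cd²⁺ smaller. That makes Cd²⁺ the one sitting a position early relative to where it belongs.

Cd²⁺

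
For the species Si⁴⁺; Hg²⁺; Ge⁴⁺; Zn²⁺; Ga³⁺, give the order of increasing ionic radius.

Electron counts and nuclear charges: Si⁴⁺ (Z=14, 10 e⁻), Ge⁴⁺ (Z=32, 28 e⁻), Ga³⁺ (Z=31, 28 e⁻), Zn²⁺ (Z=30, 28 e⁻), Hg²⁺ (Z=80, 78 e⁻). Si⁴⁺ < Ge⁴⁺ (same group, 1 shell fewer); Ge⁴⁺ < Ga³⁺ (isoelectronic, higher Z=32 is smaller); Ga³⁺ < Zn²⁺ (both 28 e⁻, Z=31>30); Zn²⁺ < Hg²⁺ (same group, 2 shells fewer).

Si⁴⁺ < Ge⁴⁺ < Ga³⁺ < Zn²⁺ < Hg²⁺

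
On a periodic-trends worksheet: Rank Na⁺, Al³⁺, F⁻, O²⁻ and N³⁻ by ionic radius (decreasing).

Isoelectronic series (10 e⁻ each). Size is set by nuclear charge: more protons means a smaller ion. Al³⁺ (Z=13), Na⁺ (Z=11), F⁻ (Z=9), O²⁻ (Z=8), N³⁻ (Z=7).

N³⁻ > O²⁻ > F⁻ > Na⁺ > Al³⁺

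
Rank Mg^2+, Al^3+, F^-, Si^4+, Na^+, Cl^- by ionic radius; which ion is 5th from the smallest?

Electron counts and nuclear charges: Si^4+: 10 e⁻, Z=14, Al^3+: 10 e⁻, Z=13, Mg^2+: 10 e⁻, Z=12, Na^+: 10 e⁻, Z=11, F^-: 10 e⁻, Z=9, Cl^-: 18 e⁻, Z=17. Si^4+ < Al^3+ (isoelectronic, higher Z=14 is smaller); Al^3+ < Mg^2+ (both 10 e⁻, Z=13>12); Mg^2+ < Na^+ (both 10 e⁻, Z=12>11); Na^+ < F^- (isoelectronic, higher Z=11 is smaller); F^- < Cl^- (same group, 1 shell fewer).
That gives Si^4+ < Al^3+ < Mg^2+ < Na^+ < F^- < Cl^-. From the smallest end, number 5 is F^-.

F^-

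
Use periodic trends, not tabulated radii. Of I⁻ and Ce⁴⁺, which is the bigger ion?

I⁻

These species are isoelectronic with 54 electrons. The only difference is the number of protons: Ce⁴⁺ (Z=58), I⁻ (Z=53). The strongest nuclear pull (Ce⁴⁺) gives the smallest ion.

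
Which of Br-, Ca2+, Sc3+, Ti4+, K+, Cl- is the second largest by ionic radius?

First list Z and electron count for each: Ti4+: 18 e⁻, Z=22, Sc3+: 18 e⁻, Z=21, Ca2+: 18 e⁻, Z=20, K+: 18 e⁻, Z=19, Cl-: 18 e⁻, Z=17, Br-: 36 e⁻, Z=35. Ti4+ < Sc3+ (both 18 e⁻, Z=22>21); Sc3+ < Ca2+ (isoelectronic, higher Z=21 is smaller); Ca2+ < K+ (both 18 e⁻, Z=20>19); K+ < Cl- (isoelectronic, higher Z=19 is smaller); Cl- < Br- (same group, period 3 vs 4).
Full ascending order: Ti4+ < Sc3+ < Ca2+ < K+ < Cl- < Br-. Counting from the largest, position 2 is Cl-.

Cl-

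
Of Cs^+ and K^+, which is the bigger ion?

These ions sit in one column with identical charge. Each step down the periodic table adds a principal shell, increasing the radius.

Cs^+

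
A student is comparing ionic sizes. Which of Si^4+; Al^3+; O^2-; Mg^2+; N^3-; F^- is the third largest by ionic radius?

F^-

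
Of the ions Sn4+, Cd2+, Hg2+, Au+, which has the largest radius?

Electron counts and nuclear charges: Sn4+ (Z=50, 46 e⁻), Cd2+ (Z=48, 46 e⁻), Hg2+ (Z=80, 78 e⁻), Au+ (Z=79, 78 e⁻). Sn4+ < Cd2+ (isoelectronic, higher Z=50 is smaller); Cd2+ < Hg2+ (same group, period 5 vs 6); Hg2+ < Au+ (both 78 e⁻, Z=80>79).

Au+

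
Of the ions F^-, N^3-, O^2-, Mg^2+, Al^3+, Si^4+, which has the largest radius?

All of these have 10 electrons (isoelectronic). With the same electron cloud, the ion with the most protons pulls it in tightest. Nuclear charges: Si^4+ (Z=14), Al^3+ (Z=13), Mg^2+ (Z=12), F^- (Z=9), O^2- (Z=8), N^3- (Z=7). Highest Z is smallest.

N^3-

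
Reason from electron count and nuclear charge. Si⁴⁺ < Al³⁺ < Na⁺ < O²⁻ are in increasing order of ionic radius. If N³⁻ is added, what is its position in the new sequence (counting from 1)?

5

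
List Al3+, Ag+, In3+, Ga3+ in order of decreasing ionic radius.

Ag+ > In3+ > Ga3+ > Al3+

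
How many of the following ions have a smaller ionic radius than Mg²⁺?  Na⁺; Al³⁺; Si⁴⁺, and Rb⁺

2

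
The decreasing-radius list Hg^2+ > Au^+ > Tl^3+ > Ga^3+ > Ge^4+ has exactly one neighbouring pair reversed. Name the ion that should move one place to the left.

Check each adjacent pair. Hg^2+ and Au^+ are reversed: Hg^2+ and Au^+ share 78 electrons; the higher nuclear charge on Hg (Z=80) contracts it more, so Hg^2+ < Au^+. No other neighbouring pair contradicts the periodic trends, so Au^+ is the ion listed too late.

Au^+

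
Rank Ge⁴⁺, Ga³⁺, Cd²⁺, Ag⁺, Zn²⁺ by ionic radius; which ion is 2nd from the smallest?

First list Z and electron count for each: Ge⁴⁺: 28 e⁻, Z=32, Ga³⁺: 28 e⁻, Z=31, Zn²⁺: 28 e⁻, Z=30, Cd²⁺: 46 e⁻, Z=48, Ag⁺: 46 e⁻, Z=47. Ge⁴⁺ < Ga³⁺ (isoelectronic, higher Z=32 is smaller); Ga³⁺ < Zn²⁺ (both 28 e⁻, Z=31>30); Zn²⁺ < Cd²⁺ (same group, 1 shell fewer); Cd²⁺ < Ag⁺ (isoelectronic, higher Z=48 is smaller).
That gives Ge⁴⁺ < Ga³⁺ < Zn²⁺ < Cd²⁺ < Ag⁺. From the smallest end, number 2 is Ga³⁺.

Ga³⁺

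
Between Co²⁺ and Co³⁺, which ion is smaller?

Co³⁺

These are all Co ions. Removing more electrons (higher positive charge) pulls the remaining electrons in closer, so Co³⁺ is smallest and Co²⁺ is largest.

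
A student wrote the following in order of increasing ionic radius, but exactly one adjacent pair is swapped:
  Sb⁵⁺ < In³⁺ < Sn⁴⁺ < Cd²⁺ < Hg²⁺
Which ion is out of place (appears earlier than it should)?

Compare adjacent ions: they are isoelectronic (46 e⁻) and Sn has more protons than In (50 vs 49), making Sn⁴⁺ smaller — yet in this increasing list In³⁺ sits before Sn⁴⁺. Nothing else is reversed, so In³⁺ should move one place to the right.

In³⁺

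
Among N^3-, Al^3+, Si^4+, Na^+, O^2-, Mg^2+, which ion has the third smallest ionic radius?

All of these have 10 electrons (isoelectronic). With the same electron cloud, the ion with the most protons pulls it in tightest. Nuclear charges: Si^4+ (Z=14), Al^3+ (Z=13), Mg^2+ (Z=12), Na^+ (Z=11), O^2- (Z=8), N^3- (Z=7). Highest Z is smallest.
That gives Si^4+ < Al^3+ < Mg^2+ < Na^+ < O^2- < N^3-. From the smallest end, number 3 is Mg^2+.

Mg^2+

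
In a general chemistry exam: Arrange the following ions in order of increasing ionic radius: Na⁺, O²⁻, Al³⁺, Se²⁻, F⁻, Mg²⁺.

Al³⁺ < Mg²⁺ < Na⁺ < F⁻ < O²⁻ < Se²⁻

Tabulating Z and e⁻: Al³⁺ has 10 e⁻ (Z=13), Mg²⁺ has 10 e⁻ (Z=12), Na⁺ has 10 e⁻ (Z=11), F⁻ has 10 e⁻ (Z=9), O²⁻ has 10 e⁻ (Z=8), Se²⁻ has 36 e⁻ (Z=34). Al³⁺ < Mg²⁺ (isoelectronic, higher Z=13 is smaller); Mg²⁺ < Na⁺ (both 10 e⁻, Z=12>11); Na⁺ < F⁻ (isoelectronic, higher Z=11 is smaller); F⁻ < O²⁻ (isoelectronic, higher Z=9 is smaller); O²⁻ < Se²⁻ (same group, period 2 vs 4).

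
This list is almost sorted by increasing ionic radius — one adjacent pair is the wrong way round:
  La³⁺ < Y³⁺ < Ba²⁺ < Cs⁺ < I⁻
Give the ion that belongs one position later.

Scanning neighbour by neighbour, only La³⁺/Y³⁺ violates a trend: same group and charge — period 5 sits above period 6, so Y³⁺ is smaller. That makes La³⁺ the one sitting a position early relative to where it belongs.

La³⁺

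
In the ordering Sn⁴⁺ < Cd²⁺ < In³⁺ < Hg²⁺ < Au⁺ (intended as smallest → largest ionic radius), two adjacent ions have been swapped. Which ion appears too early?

Cd²⁺

Scanning neighbour by neighbour, only Cd²⁺/In³⁺ violates a trend: both have 46 electrons but Z(In)=49 > Z(Cd)=48, so In³⁺ should be the smaller of the two. That makes Cd²⁺ the one sitting a position early relative to where it belongs.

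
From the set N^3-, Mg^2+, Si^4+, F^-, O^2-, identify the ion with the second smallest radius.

These species are isoelectronic with 10 electrons. The only difference is the number of protons: Si^4+ (Z=14), Mg^2+ (Z=12), F^- (Z=9), O^2- (Z=8), N^3- (Z=7). The strongest nuclear pull (Si^4+) gives the smallest ion.
Ordering: Si^4+ < Mg^2+ < F^- < O^2- < N^3-. The second smallest is Mg^2+.

Mg^2+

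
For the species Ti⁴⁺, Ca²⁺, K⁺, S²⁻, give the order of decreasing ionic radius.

Each ion has 18 electrons. The ranking follows nuclear charge in reverse — greater Z gives a smaller radius. Ti⁴⁺ (Z=22), Ca²⁺ (Z=20), K⁺ (Z=19), S²⁻ (Z=16).

S²⁻ > K⁺ > Ca²⁺ > Ti⁴⁺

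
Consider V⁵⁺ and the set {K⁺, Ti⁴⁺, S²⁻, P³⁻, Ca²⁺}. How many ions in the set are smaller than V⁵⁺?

Each ion has 18 electrons. The ranking follows nuclear charge in reverse — greater Z gives a smaller radius. V⁵⁺ (Z=23), Ti⁴⁺ (Z=22), Ca²⁺ (Z=20), K⁺ (Z=19), S²⁻ (Z=16), P³⁻ (Z=15).
Placing each against V⁵⁺: smaller — none; larger — Ti⁴⁺, Ca²⁺, K⁺, S²⁻, P³⁻. Count: 0.

0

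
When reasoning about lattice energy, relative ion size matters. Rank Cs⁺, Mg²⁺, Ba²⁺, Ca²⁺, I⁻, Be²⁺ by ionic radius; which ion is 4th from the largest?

Tabulating Z and e⁻: Be²⁺ has 2 e⁻ (Z=4), Mg²⁺ has 10 e⁻ (Z=12), Ca²⁺ has 18 e⁻ (Z=20), Ba²⁺ has 54 e⁻ (Z=56), Cs⁺ has 54 e⁻ (Z=55), I⁻ has 54 e⁻ (Z=53). Be²⁺ < Mg²⁺ (same group, 1 shell fewer); Mg²⁺ < Ca²⁺ (same group, 1 shell fewer); Ca²⁺ < Ba²⁺ (same group, 2 shells fewer); Ba²⁺ < Cs⁺ (isoelectronic, higher Z=56 is smaller); Cs⁺ < I⁻ (isoelectronic, higher Z=55 is smaller).
So the order is Be²⁺ < Mg²⁺ < Ca²⁺ < Ba²⁺ < Cs⁺ < I⁻; the 4th-largest ion is Ca²⁺.

Ca²⁺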